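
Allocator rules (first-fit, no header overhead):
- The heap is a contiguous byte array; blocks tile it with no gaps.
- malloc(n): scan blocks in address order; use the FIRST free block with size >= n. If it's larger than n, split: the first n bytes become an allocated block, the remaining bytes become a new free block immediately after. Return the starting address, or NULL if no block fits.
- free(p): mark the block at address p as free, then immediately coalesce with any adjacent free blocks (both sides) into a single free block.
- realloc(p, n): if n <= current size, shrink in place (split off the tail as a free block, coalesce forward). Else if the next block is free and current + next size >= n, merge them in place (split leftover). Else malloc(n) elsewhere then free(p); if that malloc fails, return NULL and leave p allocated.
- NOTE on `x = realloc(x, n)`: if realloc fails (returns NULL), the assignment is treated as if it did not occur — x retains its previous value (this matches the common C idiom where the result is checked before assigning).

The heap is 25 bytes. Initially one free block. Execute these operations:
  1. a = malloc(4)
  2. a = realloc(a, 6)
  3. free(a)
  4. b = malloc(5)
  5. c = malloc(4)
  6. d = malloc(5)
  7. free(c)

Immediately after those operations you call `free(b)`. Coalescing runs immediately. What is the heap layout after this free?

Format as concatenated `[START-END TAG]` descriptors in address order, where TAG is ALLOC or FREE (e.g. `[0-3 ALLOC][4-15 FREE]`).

Answer: [0-8 FREE][9-13 ALLOC][14-24 FREE]

Derivation:
Op 1: a = malloc(4) -> a = 0; heap: [0-3 ALLOC][4-24 FREE]
Op 2: a = realloc(a, 6) -> a = 0; heap: [0-5 ALLOC][6-24 FREE]
Op 3: free(a) -> (freed a); heap: [0-24 FREE]
Op 4: b = malloc(5) -> b = 0; heap: [0-4 ALLOC][5-24 FREE]
Op 5: c = malloc(4) -> c = 5; heap: [0-4 ALLOC][5-8 ALLOC][9-24 FREE]
Op 6: d = malloc(5) -> d = 9; heap: [0-4 ALLOC][5-8 ALLOC][9-13 ALLOC][14-24 FREE]
Op 7: free(c) -> (freed c); heap: [0-4 ALLOC][5-8 FREE][9-13 ALLOC][14-24 FREE]
free(b): b = 0 -> block [0-4 ALLOC]; mark free, coalesce with adjacent free neighbors -> [0-8 FREE][9-13 ALLOC][14-24 FREE]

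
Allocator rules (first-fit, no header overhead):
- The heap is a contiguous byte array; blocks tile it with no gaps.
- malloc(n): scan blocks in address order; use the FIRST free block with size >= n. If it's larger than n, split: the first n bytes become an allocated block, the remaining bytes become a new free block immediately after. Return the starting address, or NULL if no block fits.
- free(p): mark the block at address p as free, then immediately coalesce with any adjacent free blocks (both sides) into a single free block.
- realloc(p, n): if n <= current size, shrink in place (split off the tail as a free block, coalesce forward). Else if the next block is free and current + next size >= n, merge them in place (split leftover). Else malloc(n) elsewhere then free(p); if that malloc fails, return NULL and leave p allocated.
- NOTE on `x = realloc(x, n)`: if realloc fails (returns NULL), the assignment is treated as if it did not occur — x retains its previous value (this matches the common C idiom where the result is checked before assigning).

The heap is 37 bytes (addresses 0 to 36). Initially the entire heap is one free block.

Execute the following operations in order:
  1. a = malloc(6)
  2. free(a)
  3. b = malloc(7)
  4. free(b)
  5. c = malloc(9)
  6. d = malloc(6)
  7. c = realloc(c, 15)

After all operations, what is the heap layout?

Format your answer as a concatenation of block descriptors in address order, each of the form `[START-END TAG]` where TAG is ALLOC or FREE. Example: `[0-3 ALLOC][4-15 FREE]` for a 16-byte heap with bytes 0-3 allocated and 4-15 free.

Op 1: a = malloc(6) -> a = 0; heap: [0-5 ALLOC][6-36 FREE]
Op 2: free(a) -> (freed a); heap: [0-36 FREE]
Op 3: b = malloc(7) -> b = 0; heap: [0-6 ALLOC][7-36 FREE]
Op 4: free(b) -> (freed b); heap: [0-36 FREE]
Op 5: c = malloc(9) -> c = 0; heap: [0-8 ALLOC][9-36 FREE]
Op 6: d = malloc(6) -> d = 9; heap: [0-8 ALLOC][9-14 ALLOC][15-36 FREE]
Op 7: c = realloc(c, 15) -> c = 15; heap: [0-8 FREE][9-14 ALLOC][15-29 ALLOC][30-36 FREE]

Answer: [0-8 FREE][9-14 ALLOC][15-29 ALLOC][30-36 FREE]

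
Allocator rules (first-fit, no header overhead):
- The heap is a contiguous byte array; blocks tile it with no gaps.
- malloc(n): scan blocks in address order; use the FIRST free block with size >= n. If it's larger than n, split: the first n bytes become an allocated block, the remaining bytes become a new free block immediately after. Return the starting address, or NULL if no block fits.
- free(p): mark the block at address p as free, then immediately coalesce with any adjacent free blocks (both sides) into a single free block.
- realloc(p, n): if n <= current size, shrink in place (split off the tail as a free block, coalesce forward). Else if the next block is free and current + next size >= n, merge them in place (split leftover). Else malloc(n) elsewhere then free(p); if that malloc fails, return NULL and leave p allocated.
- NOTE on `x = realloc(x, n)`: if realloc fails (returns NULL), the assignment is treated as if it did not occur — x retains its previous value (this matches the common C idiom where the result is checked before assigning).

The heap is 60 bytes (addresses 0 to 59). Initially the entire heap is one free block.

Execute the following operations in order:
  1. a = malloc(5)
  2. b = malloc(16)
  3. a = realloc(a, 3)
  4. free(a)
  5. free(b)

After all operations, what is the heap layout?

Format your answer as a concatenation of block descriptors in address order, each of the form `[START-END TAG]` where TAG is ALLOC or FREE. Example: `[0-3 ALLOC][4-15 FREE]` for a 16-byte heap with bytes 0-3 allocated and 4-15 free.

Op 1: a = malloc(5) -> a = 0; heap: [0-4 ALLOC][5-59 FREE]
Op 2: b = malloc(16) -> b = 5; heap: [0-4 ALLOC][5-20 ALLOC][21-59 FREE]
Op 3: a = realloc(a, 3) -> a = 0; heap: [0-2 ALLOC][3-4 FREE][5-20 ALLOC][21-59 FREE]
Op 4: free(a) -> (freed a); heap: [0-4 FREE][5-20 ALLOC][21-59 FREE]
Op 5: free(b) -> (freed b); heap: [0-59 FREE]

Answer: [0-59 FREE]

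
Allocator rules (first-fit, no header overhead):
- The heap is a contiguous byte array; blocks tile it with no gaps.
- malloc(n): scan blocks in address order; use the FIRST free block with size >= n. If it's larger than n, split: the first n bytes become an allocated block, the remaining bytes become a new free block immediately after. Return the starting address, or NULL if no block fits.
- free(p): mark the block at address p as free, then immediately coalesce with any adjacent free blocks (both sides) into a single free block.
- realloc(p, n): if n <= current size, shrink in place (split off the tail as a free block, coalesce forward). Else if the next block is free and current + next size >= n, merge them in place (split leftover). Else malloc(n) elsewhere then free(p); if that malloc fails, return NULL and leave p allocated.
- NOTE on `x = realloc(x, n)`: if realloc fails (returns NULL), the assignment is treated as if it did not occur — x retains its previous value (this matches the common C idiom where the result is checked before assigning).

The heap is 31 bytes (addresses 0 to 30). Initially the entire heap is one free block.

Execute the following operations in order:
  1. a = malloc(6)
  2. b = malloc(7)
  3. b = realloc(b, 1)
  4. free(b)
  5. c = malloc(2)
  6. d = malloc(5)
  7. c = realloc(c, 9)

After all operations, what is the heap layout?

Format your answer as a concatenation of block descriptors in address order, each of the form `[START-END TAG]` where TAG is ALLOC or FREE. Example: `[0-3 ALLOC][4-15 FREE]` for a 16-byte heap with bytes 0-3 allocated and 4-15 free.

Answer: [0-5 ALLOC][6-7 FREE][8-12 ALLOC][13-21 ALLOC][22-30 FREE]

Derivation:
Op 1: a = malloc(6) -> a = 0; heap: [0-5 ALLOC][6-30 FREE]
Op 2: b = malloc(7) -> b = 6; heap: [0-5 ALLOC][6-12 ALLOC][13-30 FREE]
Op 3: b = realloc(b, 1) -> b = 6; heap: [0-5 ALLOC][6-6 ALLOC][7-30 FREE]
Op 4: free(b) -> (freed b); heap: [0-5 ALLOC][6-30 FREE]
Op 5: c = malloc(2) -> c = 6; heap: [0-5 ALLOC][6-7 ALLOC][8-30 FREE]
Op 6: d = malloc(5) -> d = 8; heap: [0-5 ALLOC][6-7 ALLOC][8-12 ALLOC][13-30 FREE]
Op 7: c = realloc(c, 9) -> c = 13; heap: [0-5 ALLOC][6-7 FREE][8-12 ALLOC][13-21 ALLOC][22-30 FREE]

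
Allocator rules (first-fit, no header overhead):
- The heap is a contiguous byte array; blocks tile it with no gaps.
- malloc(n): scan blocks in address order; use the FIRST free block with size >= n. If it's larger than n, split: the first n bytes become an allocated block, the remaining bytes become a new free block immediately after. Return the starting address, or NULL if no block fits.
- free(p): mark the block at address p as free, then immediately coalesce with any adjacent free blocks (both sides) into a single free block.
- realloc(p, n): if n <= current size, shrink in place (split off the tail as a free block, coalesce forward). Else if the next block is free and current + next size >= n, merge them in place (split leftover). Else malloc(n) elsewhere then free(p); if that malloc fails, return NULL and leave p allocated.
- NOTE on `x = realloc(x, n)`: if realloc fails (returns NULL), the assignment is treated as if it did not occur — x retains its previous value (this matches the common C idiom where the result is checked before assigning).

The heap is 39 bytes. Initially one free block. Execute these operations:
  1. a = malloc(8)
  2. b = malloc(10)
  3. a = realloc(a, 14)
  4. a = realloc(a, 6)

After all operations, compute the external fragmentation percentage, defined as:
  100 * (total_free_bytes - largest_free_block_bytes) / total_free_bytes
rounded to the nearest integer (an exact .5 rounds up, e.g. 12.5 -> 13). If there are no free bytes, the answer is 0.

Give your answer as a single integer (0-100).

Op 1: a = malloc(8) -> a = 0; heap: [0-7 ALLOC][8-38 FREE]
Op 2: b = malloc(10) -> b = 8; heap: [0-7 ALLOC][8-17 ALLOC][18-38 FREE]
Op 3: a = realloc(a, 14) -> a = 18; heap: [0-7 FREE][8-17 ALLOC][18-31 ALLOC][32-38 FREE]
Op 4: a = realloc(a, 6) -> a = 18; heap: [0-7 FREE][8-17 ALLOC][18-23 ALLOC][24-38 FREE]
Free blocks: [8 15] total_free=23 largest=15 -> 100*(23-15)/23 = 800/23 ≈ 34.783 -> rounds to 35

Answer: 35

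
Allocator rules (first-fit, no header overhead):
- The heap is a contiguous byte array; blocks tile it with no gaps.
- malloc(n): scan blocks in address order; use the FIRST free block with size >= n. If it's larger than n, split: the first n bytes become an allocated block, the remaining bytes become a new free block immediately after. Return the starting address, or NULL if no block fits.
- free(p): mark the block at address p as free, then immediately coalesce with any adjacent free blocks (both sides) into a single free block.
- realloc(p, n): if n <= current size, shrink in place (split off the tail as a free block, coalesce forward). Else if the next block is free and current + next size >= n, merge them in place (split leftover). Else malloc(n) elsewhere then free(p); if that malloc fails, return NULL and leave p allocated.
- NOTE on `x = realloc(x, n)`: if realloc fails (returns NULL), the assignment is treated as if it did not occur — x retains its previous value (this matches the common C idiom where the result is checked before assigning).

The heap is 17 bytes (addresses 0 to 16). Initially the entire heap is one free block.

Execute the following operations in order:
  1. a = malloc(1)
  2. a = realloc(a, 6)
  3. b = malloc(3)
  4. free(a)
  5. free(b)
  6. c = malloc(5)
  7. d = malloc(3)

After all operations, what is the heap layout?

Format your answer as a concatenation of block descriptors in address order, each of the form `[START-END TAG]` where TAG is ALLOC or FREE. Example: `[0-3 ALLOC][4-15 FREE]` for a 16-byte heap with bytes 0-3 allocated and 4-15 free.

Op 1: a = malloc(1) -> a = 0; heap: [0-0 ALLOC][1-16 FREE]
Op 2: a = realloc(a, 6) -> a = 0; heap: [0-5 ALLOC][6-16 FREE]
Op 3: b = malloc(3) -> b = 6; heap: [0-5 ALLOC][6-8 ALLOC][9-16 FREE]
Op 4: free(a) -> (freed a); heap: [0-5 FREE][6-8 ALLOC][9-16 FREE]
Op 5: free(b) -> (freed b); heap: [0-16 FREE]
Op 6: c = malloc(5) -> c = 0; heap: [0-4 ALLOC][5-16 FREE]
Op 7: d = malloc(3) -> d = 5; heap: [0-4 ALLOC][5-7 ALLOC][8-16 FREE]

Answer: [0-4 ALLOC][5-7 ALLOC][8-16 FREE]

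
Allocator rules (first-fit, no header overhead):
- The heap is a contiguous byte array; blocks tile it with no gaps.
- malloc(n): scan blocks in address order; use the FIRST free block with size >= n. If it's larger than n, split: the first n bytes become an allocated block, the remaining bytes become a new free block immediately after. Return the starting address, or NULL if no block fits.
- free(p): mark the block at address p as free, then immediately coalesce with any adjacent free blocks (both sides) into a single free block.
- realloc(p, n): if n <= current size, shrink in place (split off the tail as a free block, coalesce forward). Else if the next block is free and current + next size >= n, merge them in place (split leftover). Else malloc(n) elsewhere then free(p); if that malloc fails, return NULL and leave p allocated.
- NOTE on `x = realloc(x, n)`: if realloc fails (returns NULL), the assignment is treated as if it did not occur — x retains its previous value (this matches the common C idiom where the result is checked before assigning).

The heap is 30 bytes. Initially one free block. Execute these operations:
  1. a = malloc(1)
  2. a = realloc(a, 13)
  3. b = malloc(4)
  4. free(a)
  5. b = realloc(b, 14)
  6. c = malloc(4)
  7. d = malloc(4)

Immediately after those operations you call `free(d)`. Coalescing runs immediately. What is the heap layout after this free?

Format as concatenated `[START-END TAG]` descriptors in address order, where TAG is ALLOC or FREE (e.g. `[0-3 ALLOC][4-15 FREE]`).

Answer: [0-3 ALLOC][4-12 FREE][13-26 ALLOC][27-29 FREE]

Derivation:
Op 1: a = malloc(1) -> a = 0; heap: [0-0 ALLOC][1-29 FREE]
Op 2: a = realloc(a, 13) -> a = 0; heap: [0-12 ALLOC][13-29 FREE]
Op 3: b = malloc(4) -> b = 13; heap: [0-12 ALLOC][13-16 ALLOC][17-29 FREE]
Op 4: free(a) -> (freed a); heap: [0-12 FREE][13-16 ALLOC][17-29 FREE]
Op 5: b = realloc(b, 14) -> b = 13; heap: [0-12 FREE][13-26 ALLOC][27-29 FREE]
Op 6: c = malloc(4) -> c = 0; heap: [0-3 ALLOC][4-12 FREE][13-26 ALLOC][27-29 FREE]
Op 7: d = malloc(4) -> d = 4; heap: [0-3 ALLOC][4-7 ALLOC][8-12 FREE][13-26 ALLOC][27-29 FREE]
free(d): d = 4 -> block [4-7 ALLOC]; mark free, coalesce with adjacent free neighbors -> [0-3 ALLOC][4-12 FREE][13-26 ALLOC][27-29 FREE]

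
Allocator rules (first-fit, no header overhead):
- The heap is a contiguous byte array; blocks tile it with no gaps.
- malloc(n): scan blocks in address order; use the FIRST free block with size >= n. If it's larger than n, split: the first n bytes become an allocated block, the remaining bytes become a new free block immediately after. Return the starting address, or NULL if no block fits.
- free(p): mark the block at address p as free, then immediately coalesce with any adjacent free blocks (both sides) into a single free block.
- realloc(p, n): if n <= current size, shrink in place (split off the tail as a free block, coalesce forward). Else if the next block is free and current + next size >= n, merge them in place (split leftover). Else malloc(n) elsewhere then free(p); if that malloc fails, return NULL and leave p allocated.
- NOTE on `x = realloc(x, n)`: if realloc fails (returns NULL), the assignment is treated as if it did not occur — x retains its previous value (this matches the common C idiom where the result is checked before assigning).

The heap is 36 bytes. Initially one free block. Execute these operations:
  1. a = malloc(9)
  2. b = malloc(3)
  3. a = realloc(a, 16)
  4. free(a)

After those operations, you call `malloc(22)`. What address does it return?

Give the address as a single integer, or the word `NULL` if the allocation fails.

Op 1: a = malloc(9) -> a = 0; heap: [0-8 ALLOC][9-35 FREE]
Op 2: b = malloc(3) -> b = 9; heap: [0-8 ALLOC][9-11 ALLOC][12-35 FREE]
Op 3: a = realloc(a, 16) -> a = 12; heap: [0-8 FREE][9-11 ALLOC][12-27 ALLOC][28-35 FREE]
Op 4: free(a) -> (freed a); heap: [0-8 FREE][9-11 ALLOC][12-35 FREE]
malloc(22): first-fit scan over [0-8 FREE][9-11 ALLOC][12-35 FREE] -> 12

Answer: 12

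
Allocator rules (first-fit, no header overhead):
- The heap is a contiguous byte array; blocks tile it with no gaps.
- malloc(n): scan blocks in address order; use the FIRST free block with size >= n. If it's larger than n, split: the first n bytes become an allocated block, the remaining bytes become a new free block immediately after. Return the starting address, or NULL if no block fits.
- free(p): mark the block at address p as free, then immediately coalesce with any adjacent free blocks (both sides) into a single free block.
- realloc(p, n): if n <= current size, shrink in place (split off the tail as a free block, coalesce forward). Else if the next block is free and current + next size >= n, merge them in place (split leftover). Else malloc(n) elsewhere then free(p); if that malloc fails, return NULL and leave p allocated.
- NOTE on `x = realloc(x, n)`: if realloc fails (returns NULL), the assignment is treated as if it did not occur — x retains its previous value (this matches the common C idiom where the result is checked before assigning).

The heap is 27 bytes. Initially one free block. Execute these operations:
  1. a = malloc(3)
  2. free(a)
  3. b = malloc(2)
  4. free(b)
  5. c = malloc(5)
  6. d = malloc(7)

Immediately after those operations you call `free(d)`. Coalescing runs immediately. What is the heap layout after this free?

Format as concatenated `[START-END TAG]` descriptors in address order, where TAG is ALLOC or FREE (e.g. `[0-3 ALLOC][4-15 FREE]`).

Answer: [0-4 ALLOC][5-26 FREE]

Derivation:
Op 1: a = malloc(3) -> a = 0; heap: [0-2 ALLOC][3-26 FREE]
Op 2: free(a) -> (freed a); heap: [0-26 FREE]
Op 3: b = malloc(2) -> b = 0; heap: [0-1 ALLOC][2-26 FREE]
Op 4: free(b) -> (freed b); heap: [0-26 FREE]
Op 5: c = malloc(5) -> c = 0; heap: [0-4 ALLOC][5-26 FREE]
Op 6: d = malloc(7) -> d = 5; heap: [0-4 ALLOC][5-11 ALLOC][12-26 FREE]
free(d): d = 5 -> block [5-11 ALLOC]; mark free, coalesce with adjacent free neighbors -> [0-4 ALLOC][5-26 FREE]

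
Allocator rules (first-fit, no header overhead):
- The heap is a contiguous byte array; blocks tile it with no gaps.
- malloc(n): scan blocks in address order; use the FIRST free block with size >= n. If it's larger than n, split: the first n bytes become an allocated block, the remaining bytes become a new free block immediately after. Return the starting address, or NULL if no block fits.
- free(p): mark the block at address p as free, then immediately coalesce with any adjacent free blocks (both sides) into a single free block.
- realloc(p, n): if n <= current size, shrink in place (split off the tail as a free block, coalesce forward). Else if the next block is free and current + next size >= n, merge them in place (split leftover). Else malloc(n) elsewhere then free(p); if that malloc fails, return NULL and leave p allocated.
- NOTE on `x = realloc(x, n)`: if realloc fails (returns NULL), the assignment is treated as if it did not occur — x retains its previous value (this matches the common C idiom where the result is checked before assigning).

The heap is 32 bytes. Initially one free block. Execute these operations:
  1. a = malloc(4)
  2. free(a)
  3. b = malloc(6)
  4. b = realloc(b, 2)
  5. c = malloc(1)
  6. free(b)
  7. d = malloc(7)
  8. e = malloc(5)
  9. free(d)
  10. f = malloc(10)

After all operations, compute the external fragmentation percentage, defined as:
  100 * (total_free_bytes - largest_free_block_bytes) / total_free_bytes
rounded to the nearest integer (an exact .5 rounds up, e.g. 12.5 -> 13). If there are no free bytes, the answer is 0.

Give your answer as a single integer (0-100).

Answer: 56

Derivation:
Op 1: a = malloc(4) -> a = 0; heap: [0-3 ALLOC][4-31 FREE]
Op 2: free(a) -> (freed a); heap: [0-31 FREE]
Op 3: b = malloc(6) -> b = 0; heap: [0-5 ALLOC][6-31 FREE]
Op 4: b = realloc(b, 2) -> b = 0; heap: [0-1 ALLOC][2-31 FREE]
Op 5: c = malloc(1) -> c = 2; heap: [0-1 ALLOC][2-2 ALLOC][3-31 FREE]
Op 6: free(b) -> (freed b); heap: [0-1 FREE][2-2 ALLOC][3-31 FREE]
Op 7: d = malloc(7) -> d = 3; heap: [0-1 FREE][2-2 ALLOC][3-9 ALLOC][10-31 FREE]
Op 8: e = malloc(5) -> e = 10; heap: [0-1 FREE][2-2 ALLOC][3-9 ALLOC][10-14 ALLOC][15-31 FREE]
Op 9: free(d) -> (freed d); heap: [0-1 FREE][2-2 ALLOC][3-9 FREE][10-14 ALLOC][15-31 FREE]
Op 10: f = malloc(10) -> f = 15; heap: [0-1 FREE][2-2 ALLOC][3-9 FREE][10-14 ALLOC][15-24 ALLOC][25-31 FREE]
Free blocks: [2 7 7] total_free=16 largest=7 -> 100*(16-7)/16 = 900/16 = 56.25 -> rounds to 56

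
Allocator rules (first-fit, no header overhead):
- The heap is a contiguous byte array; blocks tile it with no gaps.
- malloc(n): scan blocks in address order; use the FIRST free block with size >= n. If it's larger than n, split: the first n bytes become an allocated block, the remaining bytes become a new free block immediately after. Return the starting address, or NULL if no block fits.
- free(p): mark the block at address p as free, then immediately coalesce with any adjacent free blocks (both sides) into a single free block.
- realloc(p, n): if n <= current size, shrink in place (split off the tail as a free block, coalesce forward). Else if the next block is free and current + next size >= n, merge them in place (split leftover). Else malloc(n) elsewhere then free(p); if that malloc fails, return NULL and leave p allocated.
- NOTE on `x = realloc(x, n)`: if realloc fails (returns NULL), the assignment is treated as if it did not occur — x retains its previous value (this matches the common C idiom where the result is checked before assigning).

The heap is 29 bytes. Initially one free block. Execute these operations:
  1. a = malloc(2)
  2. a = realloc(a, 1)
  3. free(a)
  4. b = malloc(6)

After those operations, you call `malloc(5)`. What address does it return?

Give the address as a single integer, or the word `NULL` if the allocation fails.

Op 1: a = malloc(2) -> a = 0; heap: [0-1 ALLOC][2-28 FREE]
Op 2: a = realloc(a, 1) -> a = 0; heap: [0-0 ALLOC][1-28 FREE]
Op 3: free(a) -> (freed a); heap: [0-28 FREE]
Op 4: b = malloc(6) -> b = 0; heap: [0-5 ALLOC][6-28 FREE]
malloc(5): first-fit scan over [0-5 ALLOC][6-28 FREE] -> 6

Answer: 6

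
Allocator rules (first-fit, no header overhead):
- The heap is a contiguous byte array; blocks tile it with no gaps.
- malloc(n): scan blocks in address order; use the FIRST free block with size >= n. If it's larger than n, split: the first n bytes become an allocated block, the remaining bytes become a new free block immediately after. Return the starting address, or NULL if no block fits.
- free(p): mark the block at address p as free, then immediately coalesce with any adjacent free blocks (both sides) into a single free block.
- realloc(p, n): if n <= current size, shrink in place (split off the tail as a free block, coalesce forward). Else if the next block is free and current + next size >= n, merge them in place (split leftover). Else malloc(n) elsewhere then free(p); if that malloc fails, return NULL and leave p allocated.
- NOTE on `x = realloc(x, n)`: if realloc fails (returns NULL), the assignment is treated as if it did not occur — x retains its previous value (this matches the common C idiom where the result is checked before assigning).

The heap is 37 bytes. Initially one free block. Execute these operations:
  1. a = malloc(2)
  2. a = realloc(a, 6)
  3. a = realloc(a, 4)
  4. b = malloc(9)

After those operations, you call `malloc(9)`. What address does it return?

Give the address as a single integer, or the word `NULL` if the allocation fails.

Answer: 13

Derivation:
Op 1: a = malloc(2) -> a = 0; heap: [0-1 ALLOC][2-36 FREE]
Op 2: a = realloc(a, 6) -> a = 0; heap: [0-5 ALLOC][6-36 FREE]
Op 3: a = realloc(a, 4) -> a = 0; heap: [0-3 ALLOC][4-36 FREE]
Op 4: b = malloc(9) -> b = 4; heap: [0-3 ALLOC][4-12 ALLOC][13-36 FREE]
malloc(9): first-fit scan over [0-3 ALLOC][4-12 ALLOC][13-36 FREE] -> 13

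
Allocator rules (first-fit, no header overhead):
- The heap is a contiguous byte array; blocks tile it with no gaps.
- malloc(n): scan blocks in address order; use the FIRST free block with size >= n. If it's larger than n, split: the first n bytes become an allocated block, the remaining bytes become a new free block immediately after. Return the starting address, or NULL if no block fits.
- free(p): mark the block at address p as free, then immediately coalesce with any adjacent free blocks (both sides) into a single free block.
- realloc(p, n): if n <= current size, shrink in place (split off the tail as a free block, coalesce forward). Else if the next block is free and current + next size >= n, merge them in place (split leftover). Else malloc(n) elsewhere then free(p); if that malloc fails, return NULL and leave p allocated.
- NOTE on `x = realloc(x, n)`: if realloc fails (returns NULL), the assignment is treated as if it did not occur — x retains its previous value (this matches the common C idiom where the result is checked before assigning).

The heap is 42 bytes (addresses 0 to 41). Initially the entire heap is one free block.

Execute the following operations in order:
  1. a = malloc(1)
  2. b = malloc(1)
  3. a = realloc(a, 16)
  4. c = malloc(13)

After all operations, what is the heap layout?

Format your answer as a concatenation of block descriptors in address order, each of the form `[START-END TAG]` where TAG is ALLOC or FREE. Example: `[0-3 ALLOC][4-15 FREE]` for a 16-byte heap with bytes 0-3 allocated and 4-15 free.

Answer: [0-0 FREE][1-1 ALLOC][2-17 ALLOC][18-30 ALLOC][31-41 FREE]

Derivation:
Op 1: a = malloc(1) -> a = 0; heap: [0-0 ALLOC][1-41 FREE]
Op 2: b = malloc(1) -> b = 1; heap: [0-0 ALLOC][1-1 ALLOC][2-41 FREE]
Op 3: a = realloc(a, 16) -> a = 2; heap: [0-0 FREE][1-1 ALLOC][2-17 ALLOC][18-41 FREE]
Op 4: c = malloc(13) -> c = 18; heap: [0-0 FREE][1-1 ALLOC][2-17 ALLOC][18-30 ALLOC][31-41 FREE]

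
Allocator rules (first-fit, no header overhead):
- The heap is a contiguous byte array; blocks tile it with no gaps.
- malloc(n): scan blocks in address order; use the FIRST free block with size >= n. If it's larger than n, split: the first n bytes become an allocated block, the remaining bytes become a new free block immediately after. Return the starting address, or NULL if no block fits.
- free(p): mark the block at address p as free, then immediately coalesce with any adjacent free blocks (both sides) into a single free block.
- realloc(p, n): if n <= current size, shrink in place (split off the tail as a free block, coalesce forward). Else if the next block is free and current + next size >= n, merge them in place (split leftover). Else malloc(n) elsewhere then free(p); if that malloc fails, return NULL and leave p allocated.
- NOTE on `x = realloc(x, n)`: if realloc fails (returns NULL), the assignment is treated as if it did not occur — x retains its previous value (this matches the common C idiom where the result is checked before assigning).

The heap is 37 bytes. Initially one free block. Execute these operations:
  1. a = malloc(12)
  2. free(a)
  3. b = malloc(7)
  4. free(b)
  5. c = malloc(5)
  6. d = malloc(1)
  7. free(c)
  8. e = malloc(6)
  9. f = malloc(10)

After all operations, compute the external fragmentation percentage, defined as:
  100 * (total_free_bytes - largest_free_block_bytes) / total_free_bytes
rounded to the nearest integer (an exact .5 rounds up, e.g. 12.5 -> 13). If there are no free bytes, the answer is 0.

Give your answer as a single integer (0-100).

Answer: 25

Derivation:
Op 1: a = malloc(12) -> a = 0; heap: [0-11 ALLOC][12-36 FREE]
Op 2: free(a) -> (freed a); heap: [0-36 FREE]
Op 3: b = malloc(7) -> b = 0; heap: [0-6 ALLOC][7-36 FREE]
Op 4: free(b) -> (freed b); heap: [0-36 FREE]
Op 5: c = malloc(5) -> c = 0; heap: [0-4 ALLOC][5-36 FREE]
Op 6: d = malloc(1) -> d = 5; heap: [0-4 ALLOC][5-5 ALLOC][6-36 FREE]
Op 7: free(c) -> (freed c); heap: [0-4 FREE][5-5 ALLOC][6-36 FREE]
Op 8: e = malloc(6) -> e = 6; heap: [0-4 FREE][5-5 ALLOC][6-11 ALLOC][12-36 FREE]
Op 9: f = malloc(10) -> f = 12; heap: [0-4 FREE][5-5 ALLOC][6-11 ALLOC][12-21 ALLOC][22-36 FREE]
Free blocks: [5 15] total_free=20 largest=15 -> 100*(20-15)/20 = 500/20 = 25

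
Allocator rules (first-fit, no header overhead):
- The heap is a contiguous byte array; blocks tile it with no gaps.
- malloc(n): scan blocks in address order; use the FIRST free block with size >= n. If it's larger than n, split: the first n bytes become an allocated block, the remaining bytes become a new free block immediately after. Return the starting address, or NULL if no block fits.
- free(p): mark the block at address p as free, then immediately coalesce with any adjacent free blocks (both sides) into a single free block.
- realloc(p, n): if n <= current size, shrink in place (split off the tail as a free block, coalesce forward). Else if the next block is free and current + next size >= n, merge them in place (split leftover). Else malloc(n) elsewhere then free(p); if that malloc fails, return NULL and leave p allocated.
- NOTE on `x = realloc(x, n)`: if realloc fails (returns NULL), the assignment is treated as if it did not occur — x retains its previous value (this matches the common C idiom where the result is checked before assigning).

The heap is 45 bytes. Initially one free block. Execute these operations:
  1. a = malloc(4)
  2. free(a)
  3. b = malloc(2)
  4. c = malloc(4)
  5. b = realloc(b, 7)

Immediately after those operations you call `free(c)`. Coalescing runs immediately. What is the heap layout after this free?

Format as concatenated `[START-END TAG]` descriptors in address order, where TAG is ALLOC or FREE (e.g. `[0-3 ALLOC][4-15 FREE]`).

Answer: [0-5 FREE][6-12 ALLOC][13-44 FREE]

Derivation:
Op 1: a = malloc(4) -> a = 0; heap: [0-3 ALLOC][4-44 FREE]
Op 2: free(a) -> (freed a); heap: [0-44 FREE]
Op 3: b = malloc(2) -> b = 0; heap: [0-1 ALLOC][2-44 FREE]
Op 4: c = malloc(4) -> c = 2; heap: [0-1 ALLOC][2-5 ALLOC][6-44 FREE]
Op 5: b = realloc(b, 7) -> b = 6; heap: [0-1 FREE][2-5 ALLOC][6-12 ALLOC][13-44 FREE]
free(c): c = 2 -> block [2-5 ALLOC]; mark free, coalesce with adjacent free neighbors -> [0-5 FREE][6-12 ALLOC][13-44 FREE]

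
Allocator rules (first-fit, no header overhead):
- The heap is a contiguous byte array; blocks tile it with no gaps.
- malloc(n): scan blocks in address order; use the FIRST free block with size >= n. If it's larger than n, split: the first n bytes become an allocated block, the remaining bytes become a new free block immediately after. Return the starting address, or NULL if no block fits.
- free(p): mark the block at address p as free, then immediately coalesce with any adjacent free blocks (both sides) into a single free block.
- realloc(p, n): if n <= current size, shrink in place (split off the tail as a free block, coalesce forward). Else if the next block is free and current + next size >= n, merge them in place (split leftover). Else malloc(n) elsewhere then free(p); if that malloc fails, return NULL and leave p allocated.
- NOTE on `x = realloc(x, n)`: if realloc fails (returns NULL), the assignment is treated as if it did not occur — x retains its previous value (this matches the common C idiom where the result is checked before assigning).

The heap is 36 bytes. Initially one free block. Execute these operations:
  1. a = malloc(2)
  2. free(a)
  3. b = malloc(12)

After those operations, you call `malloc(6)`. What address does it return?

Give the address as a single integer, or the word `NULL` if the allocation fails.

Answer: 12

Derivation:
Op 1: a = malloc(2) -> a = 0; heap: [0-1 ALLOC][2-35 FREE]
Op 2: free(a) -> (freed a); heap: [0-35 FREE]
Op 3: b = malloc(12) -> b = 0; heap: [0-11 ALLOC][12-35 FREE]
malloc(6): first-fit scan over [0-11 ALLOC][12-35 FREE] -> 12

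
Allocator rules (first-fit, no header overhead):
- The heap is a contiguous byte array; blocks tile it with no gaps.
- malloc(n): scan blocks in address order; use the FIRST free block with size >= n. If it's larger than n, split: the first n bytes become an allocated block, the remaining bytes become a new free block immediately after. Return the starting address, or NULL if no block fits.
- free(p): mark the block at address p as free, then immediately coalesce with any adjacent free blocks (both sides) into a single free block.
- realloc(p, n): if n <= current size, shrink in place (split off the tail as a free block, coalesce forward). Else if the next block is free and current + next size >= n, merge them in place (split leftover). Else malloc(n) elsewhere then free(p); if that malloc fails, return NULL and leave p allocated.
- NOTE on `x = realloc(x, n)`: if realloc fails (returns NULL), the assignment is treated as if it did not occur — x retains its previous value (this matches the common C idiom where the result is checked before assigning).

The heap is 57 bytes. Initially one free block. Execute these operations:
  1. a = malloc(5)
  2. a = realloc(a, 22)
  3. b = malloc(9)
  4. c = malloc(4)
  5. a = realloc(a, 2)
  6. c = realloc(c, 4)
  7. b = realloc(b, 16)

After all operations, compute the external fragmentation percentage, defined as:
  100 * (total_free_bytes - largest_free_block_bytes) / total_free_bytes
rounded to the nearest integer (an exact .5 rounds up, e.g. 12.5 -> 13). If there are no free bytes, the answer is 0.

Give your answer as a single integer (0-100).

Op 1: a = malloc(5) -> a = 0; heap: [0-4 ALLOC][5-56 FREE]
Op 2: a = realloc(a, 22) -> a = 0; heap: [0-21 ALLOC][22-56 FREE]
Op 3: b = malloc(9) -> b = 22; heap: [0-21 ALLOC][22-30 ALLOC][31-56 FREE]
Op 4: c = malloc(4) -> c = 31; heap: [0-21 ALLOC][22-30 ALLOC][31-34 ALLOC][35-56 FREE]
Op 5: a = realloc(a, 2) -> a = 0; heap: [0-1 ALLOC][2-21 FREE][22-30 ALLOC][31-34 ALLOC][35-56 FREE]
Op 6: c = realloc(c, 4) -> c = 31; heap: [0-1 ALLOC][2-21 FREE][22-30 ALLOC][31-34 ALLOC][35-56 FREE]
Op 7: b = realloc(b, 16) -> b = 2; heap: [0-1 ALLOC][2-17 ALLOC][18-30 FREE][31-34 ALLOC][35-56 FREE]
Free blocks: [13 22] total_free=35 largest=22 -> 100*(35-22)/35 = 1300/35 ≈ 37.143 -> rounds to 37

Answer: 37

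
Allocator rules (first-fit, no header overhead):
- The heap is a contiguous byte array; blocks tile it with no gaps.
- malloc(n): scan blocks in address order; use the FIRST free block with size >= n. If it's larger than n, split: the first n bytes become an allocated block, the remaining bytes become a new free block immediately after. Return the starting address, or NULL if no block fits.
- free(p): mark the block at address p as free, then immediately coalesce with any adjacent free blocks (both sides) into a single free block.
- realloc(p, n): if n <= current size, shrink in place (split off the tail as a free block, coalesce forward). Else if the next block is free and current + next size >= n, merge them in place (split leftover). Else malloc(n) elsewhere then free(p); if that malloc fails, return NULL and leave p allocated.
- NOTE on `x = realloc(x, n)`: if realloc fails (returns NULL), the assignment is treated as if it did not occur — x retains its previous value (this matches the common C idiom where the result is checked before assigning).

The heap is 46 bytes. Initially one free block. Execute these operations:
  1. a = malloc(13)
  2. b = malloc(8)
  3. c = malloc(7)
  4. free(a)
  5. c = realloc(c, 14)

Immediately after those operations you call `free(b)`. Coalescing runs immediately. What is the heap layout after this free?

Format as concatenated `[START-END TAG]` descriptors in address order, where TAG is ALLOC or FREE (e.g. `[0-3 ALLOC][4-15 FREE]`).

Answer: [0-20 FREE][21-34 ALLOC][35-45 FREE]

Derivation:
Op 1: a = malloc(13) -> a = 0; heap: [0-12 ALLOC][13-45 FREE]
Op 2: b = malloc(8) -> b = 13; heap: [0-12 ALLOC][13-20 ALLOC][21-45 FREE]
Op 3: c = malloc(7) -> c = 21; heap: [0-12 ALLOC][13-20 ALLOC][21-27 ALLOC][28-45 FREE]
Op 4: free(a) -> (freed a); heap: [0-12 FREE][13-20 ALLOC][21-27 ALLOC][28-45 FREE]
Op 5: c = realloc(c, 14) -> c = 21; heap: [0-12 FREE][13-20 ALLOC][21-34 ALLOC][35-45 FREE]
free(b): b = 13 -> block [13-20 ALLOC]; mark free, coalesce with adjacent free neighbors -> [0-20 FREE][21-34 ALLOC][35-45 FREE]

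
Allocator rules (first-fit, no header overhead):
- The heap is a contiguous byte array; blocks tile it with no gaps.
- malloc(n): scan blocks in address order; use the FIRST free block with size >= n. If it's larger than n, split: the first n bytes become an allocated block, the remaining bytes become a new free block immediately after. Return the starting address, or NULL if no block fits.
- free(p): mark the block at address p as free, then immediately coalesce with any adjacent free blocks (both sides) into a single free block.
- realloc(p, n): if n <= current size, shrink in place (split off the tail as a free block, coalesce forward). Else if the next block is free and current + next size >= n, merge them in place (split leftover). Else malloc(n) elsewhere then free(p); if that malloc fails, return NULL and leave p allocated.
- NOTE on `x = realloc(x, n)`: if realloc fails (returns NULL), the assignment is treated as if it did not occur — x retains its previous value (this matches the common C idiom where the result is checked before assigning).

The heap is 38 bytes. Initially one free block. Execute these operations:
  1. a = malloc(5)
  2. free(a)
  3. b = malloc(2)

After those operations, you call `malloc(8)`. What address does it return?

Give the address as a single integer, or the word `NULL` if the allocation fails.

Answer: 2

Derivation:
Op 1: a = malloc(5) -> a = 0; heap: [0-4 ALLOC][5-37 FREE]
Op 2: free(a) -> (freed a); heap: [0-37 FREE]
Op 3: b = malloc(2) -> b = 0; heap: [0-1 ALLOC][2-37 FREE]
malloc(8): first-fit scan over [0-1 ALLOC][2-37 FREE] -> 2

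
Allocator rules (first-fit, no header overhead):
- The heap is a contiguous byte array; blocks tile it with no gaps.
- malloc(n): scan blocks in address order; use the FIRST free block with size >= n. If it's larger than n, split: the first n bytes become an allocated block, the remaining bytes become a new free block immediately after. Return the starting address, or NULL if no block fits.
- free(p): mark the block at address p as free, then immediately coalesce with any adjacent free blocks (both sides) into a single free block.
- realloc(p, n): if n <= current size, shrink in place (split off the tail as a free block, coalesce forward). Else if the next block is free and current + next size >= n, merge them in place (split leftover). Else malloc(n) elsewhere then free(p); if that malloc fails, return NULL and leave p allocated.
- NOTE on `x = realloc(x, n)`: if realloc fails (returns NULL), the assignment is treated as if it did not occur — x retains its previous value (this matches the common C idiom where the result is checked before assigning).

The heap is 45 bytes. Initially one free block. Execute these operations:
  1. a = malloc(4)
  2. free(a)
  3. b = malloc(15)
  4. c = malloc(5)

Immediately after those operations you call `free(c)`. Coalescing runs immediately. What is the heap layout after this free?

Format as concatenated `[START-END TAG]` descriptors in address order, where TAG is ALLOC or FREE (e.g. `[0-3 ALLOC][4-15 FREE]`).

Answer: [0-14 ALLOC][15-44 FREE]

Derivation:
Op 1: a = malloc(4) -> a = 0; heap: [0-3 ALLOC][4-44 FREE]
Op 2: free(a) -> (freed a); heap: [0-44 FREE]
Op 3: b = malloc(15) -> b = 0; heap: [0-14 ALLOC][15-44 FREE]
Op 4: c = malloc(5) -> c = 15; heap: [0-14 ALLOC][15-19 ALLOC][20-44 FREE]
free(c): c = 15 -> block [15-19 ALLOC]; mark free, coalesce with adjacent free neighbors -> [0-14 ALLOC][15-44 FREE]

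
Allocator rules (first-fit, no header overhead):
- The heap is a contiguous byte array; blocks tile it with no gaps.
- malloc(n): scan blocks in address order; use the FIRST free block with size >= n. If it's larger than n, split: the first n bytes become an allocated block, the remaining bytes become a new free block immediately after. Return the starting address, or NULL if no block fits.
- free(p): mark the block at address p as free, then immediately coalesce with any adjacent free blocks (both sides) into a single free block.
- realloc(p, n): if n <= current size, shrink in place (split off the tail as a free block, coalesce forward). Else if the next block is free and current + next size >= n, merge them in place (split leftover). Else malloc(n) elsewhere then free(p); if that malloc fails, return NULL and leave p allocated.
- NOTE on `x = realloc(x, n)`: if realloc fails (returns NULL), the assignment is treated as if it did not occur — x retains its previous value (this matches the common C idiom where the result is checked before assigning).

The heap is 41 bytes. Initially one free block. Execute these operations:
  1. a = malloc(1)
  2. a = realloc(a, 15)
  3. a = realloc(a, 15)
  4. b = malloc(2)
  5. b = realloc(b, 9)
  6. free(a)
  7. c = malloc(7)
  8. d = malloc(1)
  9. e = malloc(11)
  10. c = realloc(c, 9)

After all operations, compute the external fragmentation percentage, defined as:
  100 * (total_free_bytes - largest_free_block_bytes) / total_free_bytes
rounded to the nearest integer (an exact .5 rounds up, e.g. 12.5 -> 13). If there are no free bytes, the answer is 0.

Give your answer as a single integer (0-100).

Op 1: a = malloc(1) -> a = 0; heap: [0-0 ALLOC][1-40 FREE]
Op 2: a = realloc(a, 15) -> a = 0; heap: [0-14 ALLOC][15-40 FREE]
Op 3: a = realloc(a, 15) -> a = 0; heap: [0-14 ALLOC][15-40 FREE]
Op 4: b = malloc(2) -> b = 15; heap: [0-14 ALLOC][15-16 ALLOC][17-40 FREE]
Op 5: b = realloc(b, 9) -> b = 15; heap: [0-14 ALLOC][15-23 ALLOC][24-40 FREE]
Op 6: free(a) -> (freed a); heap: [0-14 FREE][15-23 ALLOC][24-40 FREE]
Op 7: c = malloc(7) -> c = 0; heap: [0-6 ALLOC][7-14 FREE][15-23 ALLOC][24-40 FREE]
Op 8: d = malloc(1) -> d = 7; heap: [0-6 ALLOC][7-7 ALLOC][8-14 FREE][15-23 ALLOC][24-40 FREE]
Op 9: e = malloc(11) -> e = 24; heap: [0-6 ALLOC][7-7 ALLOC][8-14 FREE][15-23 ALLOC][24-34 ALLOC][35-40 FREE]
Op 10: c = realloc(c, 9) -> NULL (c unchanged); heap: [0-6 ALLOC][7-7 ALLOC][8-14 FREE][15-23 ALLOC][24-34 ALLOC][35-40 FREE]
Free blocks: [7 6] total_free=13 largest=7 -> 100*(13-7)/13 = 600/13 ≈ 46.154 -> rounds to 46

Answer: 46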